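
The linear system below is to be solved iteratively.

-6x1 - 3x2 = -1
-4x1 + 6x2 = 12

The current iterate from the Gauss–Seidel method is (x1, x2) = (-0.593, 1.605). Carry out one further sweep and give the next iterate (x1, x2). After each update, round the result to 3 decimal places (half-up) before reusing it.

(-0.636, 1.576)

One sweep:
  x1 = (-1 - (-3)·1.605) / (-6) = -0.636
  x2 = (12 - (-4)·-0.636) / (6) = 1.576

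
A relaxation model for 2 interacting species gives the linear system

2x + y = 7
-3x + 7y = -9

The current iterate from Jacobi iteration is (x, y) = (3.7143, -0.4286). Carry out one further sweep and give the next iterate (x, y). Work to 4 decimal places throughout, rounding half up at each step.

One sweep:
  x = (7 - (1)·-0.4286) / (2) = 3.7143
  y = (-9 - (-3)·3.7143) / (7) = 0.3061

(3.7143, 0.3061)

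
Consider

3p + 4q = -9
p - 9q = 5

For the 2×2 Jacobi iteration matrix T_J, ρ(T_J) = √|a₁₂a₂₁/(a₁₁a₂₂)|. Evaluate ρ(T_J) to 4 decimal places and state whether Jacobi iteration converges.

0.3849

a₁₂a₂₁/(a₁₁a₂₂) = (4)·(1) / ((3)·(-9)) = -0.148148
ρ = √|-0.148148| = √0.148148 = 0.3849
ρ < 1, so Jacobi converges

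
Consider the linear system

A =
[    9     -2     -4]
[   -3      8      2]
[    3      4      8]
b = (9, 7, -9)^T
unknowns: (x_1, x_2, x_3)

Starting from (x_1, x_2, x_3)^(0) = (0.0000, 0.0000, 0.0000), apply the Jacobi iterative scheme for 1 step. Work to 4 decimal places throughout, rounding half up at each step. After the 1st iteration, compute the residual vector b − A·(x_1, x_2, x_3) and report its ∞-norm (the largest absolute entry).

6.5000

Iteration 1:
  x_1 = (9 - (-2)·0.0000 - (-4)·0.0000) / (9) = 1.0000
  x_2 = (7 - (-3)·0.0000 - (2)·0.0000) / (8) = 0.8750
  x_3 = (-9 - (3)·0.0000 - (4)·0.0000) / (8) = -1.1250
Residual b − A·x = (-2.7500, 5.2500, -6.5000); ∞-norm = 6.5000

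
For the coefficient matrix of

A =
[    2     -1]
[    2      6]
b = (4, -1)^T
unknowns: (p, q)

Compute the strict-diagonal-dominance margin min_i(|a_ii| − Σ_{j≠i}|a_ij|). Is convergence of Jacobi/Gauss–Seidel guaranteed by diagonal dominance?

row 1: |2| − (1) = 1
row 2: |6| − (2) = 4
minimum over rows = 1 → strictly diagonally dominant (convergence guaranteed)

1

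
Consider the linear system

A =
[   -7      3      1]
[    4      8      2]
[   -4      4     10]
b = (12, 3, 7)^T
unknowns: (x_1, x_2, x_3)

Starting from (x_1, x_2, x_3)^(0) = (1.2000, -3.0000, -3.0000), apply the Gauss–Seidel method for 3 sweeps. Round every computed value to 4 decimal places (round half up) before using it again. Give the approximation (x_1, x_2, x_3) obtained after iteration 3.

(-1.2100, 1.0010, -0.1844)

Iteration 1:
  x_1 = (12 - (3)·-3.0000 - (1)·-3.0000) / (-7) = -3.4286
  x_2 = (3 - (4)·-3.4286 - (2)·-3.0000) / (8) = 2.8393
  x_3 = (7 - (-4)·-3.4286 - (4)·2.8393) / (10) = -1.8072
Iteration 2:
  x_1 = (12 - (3)·2.8393 - (1)·-1.8072) / (-7) = -0.7556
  x_2 = (3 - (4)·-0.7556 - (2)·-1.8072) / (8) = 1.2046
  x_3 = (7 - (-4)·-0.7556 - (4)·1.2046) / (10) = -0.0841
Iteration 3:
  x_1 = (12 - (3)·1.2046 - (1)·-0.0841) / (-7) = -1.2100
  x_2 = (3 - (4)·-1.2100 - (2)·-0.0841) / (8) = 1.0010
  x_3 = (7 - (-4)·-1.2100 - (4)·1.0010) / (10) = -0.1844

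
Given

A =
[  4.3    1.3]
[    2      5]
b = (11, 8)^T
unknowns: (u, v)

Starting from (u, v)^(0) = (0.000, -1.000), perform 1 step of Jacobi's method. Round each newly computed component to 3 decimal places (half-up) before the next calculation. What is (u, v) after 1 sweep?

Iteration 1:
  u = (11 - (1.3)·-1.000) / (4.3) = 2.860
  v = (8 - (2)·0.000) / (5) = 1.600

(2.860, 1.600)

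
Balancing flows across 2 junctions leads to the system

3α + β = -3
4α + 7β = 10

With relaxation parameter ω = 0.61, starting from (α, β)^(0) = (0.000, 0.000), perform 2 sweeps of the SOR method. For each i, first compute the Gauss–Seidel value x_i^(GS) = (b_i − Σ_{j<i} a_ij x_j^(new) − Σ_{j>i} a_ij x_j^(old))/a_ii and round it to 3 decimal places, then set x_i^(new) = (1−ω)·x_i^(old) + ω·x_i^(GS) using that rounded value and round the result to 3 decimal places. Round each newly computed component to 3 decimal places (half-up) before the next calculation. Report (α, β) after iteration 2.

(-1.068, 1.667)

Iteration 1:
  α: GS value = (-3 - (1)·0.000) / (3) = -1.000;  α ← (1−ω)·0.000 + ω·-1.000 = -0.610
  β: GS value = (10 - (4)·-0.610) / (7) = 1.777;  β ← (1−ω)·0.000 + ω·1.777 = 1.084
Iteration 2:
  α: GS value = (-3 - (1)·1.084) / (3) = -1.361;  α ← (1−ω)·-0.610 + ω·-1.361 = -1.068
  β: GS value = (10 - (4)·-1.068) / (7) = 2.039;  β ← (1−ω)·1.084 + ω·2.039 = 1.667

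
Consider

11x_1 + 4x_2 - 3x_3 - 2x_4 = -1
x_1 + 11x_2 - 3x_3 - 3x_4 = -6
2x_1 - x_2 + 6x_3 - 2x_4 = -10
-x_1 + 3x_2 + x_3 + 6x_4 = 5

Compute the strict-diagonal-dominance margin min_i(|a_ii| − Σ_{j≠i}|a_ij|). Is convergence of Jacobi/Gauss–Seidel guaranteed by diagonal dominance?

1

row 1: |11| − (4+3+2) = 2
row 2: |11| − (1+3+3) = 4
row 3: |6| − (2+1+2) = 1
row 4: |6| − (1+3+1) = 1
minimum over rows = 1 → strictly diagonally dominant (convergence guaranteed)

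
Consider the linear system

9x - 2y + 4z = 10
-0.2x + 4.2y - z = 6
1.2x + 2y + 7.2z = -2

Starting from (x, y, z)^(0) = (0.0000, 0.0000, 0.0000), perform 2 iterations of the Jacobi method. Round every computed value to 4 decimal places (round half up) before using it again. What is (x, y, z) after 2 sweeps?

Iteration 1:
  x = (10 - (-2)·0.0000 - (4)·0.0000) / (9) = 1.1111
  y = (6 - (-0.2)·0.0000 - (-1)·0.0000) / (4.2) = 1.4286
  z = (-2 - (1.2)·0.0000 - (2)·0.0000) / (7.2) = -0.2778
Iteration 2:
  x = (10 - (-2)·1.4286 - (4)·-0.2778) / (9) = 1.5520
  y = (6 - (-0.2)·1.1111 - (-1)·-0.2778) / (4.2) = 1.4153
  z = (-2 - (1.2)·1.1111 - (2)·1.4286) / (7.2) = -0.8598

(1.5520, 1.4153, -0.8598)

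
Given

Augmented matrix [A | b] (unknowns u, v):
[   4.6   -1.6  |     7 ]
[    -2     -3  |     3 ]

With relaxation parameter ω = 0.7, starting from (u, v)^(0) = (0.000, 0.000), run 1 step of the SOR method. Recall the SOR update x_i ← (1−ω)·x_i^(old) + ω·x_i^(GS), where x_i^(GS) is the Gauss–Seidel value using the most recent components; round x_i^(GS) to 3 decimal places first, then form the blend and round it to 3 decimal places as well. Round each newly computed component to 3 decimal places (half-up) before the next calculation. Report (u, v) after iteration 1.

(1.065, -1.197)

Iteration 1:
  u: GS value = (7 - (-1.6)·0.000) / (4.6) = 1.522;  u ← (1−ω)·0.000 + ω·1.522 = 1.065
  v: GS value = (3 - (-2)·1.065) / (-3) = -1.710;  v ← (1−ω)·0.000 + ω·-1.710 = -1.197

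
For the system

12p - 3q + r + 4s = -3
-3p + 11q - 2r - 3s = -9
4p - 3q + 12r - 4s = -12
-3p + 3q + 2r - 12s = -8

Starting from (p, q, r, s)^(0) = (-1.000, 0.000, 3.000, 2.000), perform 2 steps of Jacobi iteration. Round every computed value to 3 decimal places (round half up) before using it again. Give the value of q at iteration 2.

-0.750

Iteration 1:
  p = (-3 - (-3)·0.000 - (1)·3.000 - (4)·2.000) / (12) = -1.167
  q = (-9 - (-3)·-1.000 - (-2)·3.000 - (-3)·2.000) / (11) = 0.000
  r = (-12 - (4)·-1.000 - (-3)·0.000 - (-4)·2.000) / (12) = 0.000
  s = (-8 - (-3)·-1.000 - (3)·0.000 - (2)·3.000) / (-12) = 1.417
Iteration 2:
  p = (-3 - (-3)·0.000 - (1)·0.000 - (4)·1.417) / (12) = -0.722
  q = (-9 - (-3)·-1.167 - (-2)·0.000 - (-3)·1.417) / (11) = -0.750
  r = (-12 - (4)·-1.167 - (-3)·0.000 - (-4)·1.417) / (12) = -0.139
  s = (-8 - (-3)·-1.167 - (3)·0.000 - (2)·0.000) / (-12) = 0.958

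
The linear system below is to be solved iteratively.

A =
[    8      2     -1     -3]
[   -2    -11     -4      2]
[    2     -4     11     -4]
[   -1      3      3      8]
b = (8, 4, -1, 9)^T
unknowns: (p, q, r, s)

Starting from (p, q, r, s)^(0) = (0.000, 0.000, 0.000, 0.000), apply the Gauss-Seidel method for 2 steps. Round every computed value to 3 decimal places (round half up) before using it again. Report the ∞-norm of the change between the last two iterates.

Iteration 1:
  p = (8 - (2)·0.000 - (-1)·0.000 - (-3)·0.000) / (8) = 1.000
  q = (4 - (-2)·1.000 - (-4)·0.000 - (2)·0.000) / (-11) = -0.545
  r = (-1 - (2)·1.000 - (-4)·-0.545 - (-4)·0.000) / (11) = -0.471
  s = (9 - (-1)·1.000 - (3)·-0.545 - (3)·-0.471) / (8) = 1.631
Iteration 2:
  p = (8 - (2)·-0.545 - (-1)·-0.471 - (-3)·1.631) / (8) = 1.689
  q = (4 - (-2)·1.689 - (-4)·-0.471 - (2)·1.631) / (-11) = -0.203
  r = (-1 - (2)·1.689 - (-4)·-0.203 - (-4)·1.631) / (11) = 0.121
  s = (9 - (-1)·1.689 - (3)·-0.203 - (3)·0.121) / (8) = 1.367
Change: (0.689, 0.342, 0.592, -0.264) → max |·| = 0.689

0.689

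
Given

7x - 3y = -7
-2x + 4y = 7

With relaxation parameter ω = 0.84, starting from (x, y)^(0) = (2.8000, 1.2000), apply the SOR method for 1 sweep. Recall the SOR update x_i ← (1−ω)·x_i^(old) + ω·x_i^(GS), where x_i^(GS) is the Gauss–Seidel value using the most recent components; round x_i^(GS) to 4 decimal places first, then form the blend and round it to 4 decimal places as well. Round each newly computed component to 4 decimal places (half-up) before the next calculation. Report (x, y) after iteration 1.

Iteration 1:
  x: GS value = (-7 - (-3)·1.2000) / (7) = -0.4857;  x ← (1−ω)·2.8000 + ω·-0.4857 = 0.0400
  y: GS value = (7 - (-2)·0.0400) / (4) = 1.7700;  y ← (1−ω)·1.2000 + ω·1.7700 = 1.6788

(0.0400, 1.6788)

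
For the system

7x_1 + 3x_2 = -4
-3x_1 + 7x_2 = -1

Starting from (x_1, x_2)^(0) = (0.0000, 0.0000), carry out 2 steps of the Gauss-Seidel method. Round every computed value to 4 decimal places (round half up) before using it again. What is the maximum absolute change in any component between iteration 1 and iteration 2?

0.1661

Iteration 1:
  x_1 = (-4 - (3)·0.0000) / (7) = -0.5714
  x_2 = (-1 - (-3)·-0.5714) / (7) = -0.3877
Iteration 2:
  x_1 = (-4 - (3)·-0.3877) / (7) = -0.4053
  x_2 = (-1 - (-3)·-0.4053) / (7) = -0.3166
Change: (0.1661, 0.0711) → max |·| = 0.1661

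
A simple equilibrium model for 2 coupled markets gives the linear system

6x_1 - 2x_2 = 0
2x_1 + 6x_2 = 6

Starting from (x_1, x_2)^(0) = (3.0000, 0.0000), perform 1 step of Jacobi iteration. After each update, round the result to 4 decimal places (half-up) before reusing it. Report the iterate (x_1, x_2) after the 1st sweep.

(0.0000, 0.0000)

Iteration 1:
  x_1 = (0 - (-2)·0.0000) / (6) = 0.0000
  x_2 = (6 - (2)·3.0000) / (6) = 0.0000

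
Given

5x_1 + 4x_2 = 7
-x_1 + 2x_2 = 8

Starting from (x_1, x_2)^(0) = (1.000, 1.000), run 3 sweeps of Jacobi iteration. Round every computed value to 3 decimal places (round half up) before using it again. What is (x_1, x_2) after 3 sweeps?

(-2.040, 2.900)

Iteration 1:
  x_1 = (7 - (4)·1.000) / (5) = 0.600
  x_2 = (8 - (-1)·1.000) / (2) = 4.500
Iteration 2:
  x_1 = (7 - (4)·4.500) / (5) = -2.200
  x_2 = (8 - (-1)·0.600) / (2) = 4.300
Iteration 3:
  x_1 = (7 - (4)·4.300) / (5) = -2.040
  x_2 = (8 - (-1)·-2.200) / (2) = 2.900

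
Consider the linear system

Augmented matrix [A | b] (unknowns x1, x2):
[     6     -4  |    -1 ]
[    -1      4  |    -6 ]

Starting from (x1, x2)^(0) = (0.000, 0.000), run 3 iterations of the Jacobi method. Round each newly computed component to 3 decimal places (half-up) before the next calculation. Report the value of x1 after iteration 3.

Iteration 1:
  x1 = (-1 - (-4)·0.000) / (6) = -0.167
  x2 = (-6 - (-1)·0.000) / (4) = -1.500
Iteration 2:
  x1 = (-1 - (-4)·-1.500) / (6) = -1.167
  x2 = (-6 - (-1)·-0.167) / (4) = -1.542
Iteration 3:
  x1 = (-1 - (-4)·-1.542) / (6) = -1.195
  x2 = (-6 - (-1)·-1.167) / (4) = -1.792

-1.195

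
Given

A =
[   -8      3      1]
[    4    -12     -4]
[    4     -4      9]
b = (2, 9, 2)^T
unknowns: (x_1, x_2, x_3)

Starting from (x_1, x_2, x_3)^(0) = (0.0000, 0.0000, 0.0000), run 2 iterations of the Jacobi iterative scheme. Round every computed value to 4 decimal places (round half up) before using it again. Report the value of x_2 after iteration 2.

-0.9074

Iteration 1:
  x_1 = (2 - (3)·0.0000 - (1)·0.0000) / (-8) = -0.2500
  x_2 = (9 - (4)·0.0000 - (-4)·0.0000) / (-12) = -0.7500
  x_3 = (2 - (4)·0.0000 - (-4)·0.0000) / (9) = 0.2222
Iteration 2:
  x_1 = (2 - (3)·-0.7500 - (1)·0.2222) / (-8) = -0.5035
  x_2 = (9 - (4)·-0.2500 - (-4)·0.2222) / (-12) = -0.9074
  x_3 = (2 - (4)·-0.2500 - (-4)·-0.7500) / (9) = 0.0000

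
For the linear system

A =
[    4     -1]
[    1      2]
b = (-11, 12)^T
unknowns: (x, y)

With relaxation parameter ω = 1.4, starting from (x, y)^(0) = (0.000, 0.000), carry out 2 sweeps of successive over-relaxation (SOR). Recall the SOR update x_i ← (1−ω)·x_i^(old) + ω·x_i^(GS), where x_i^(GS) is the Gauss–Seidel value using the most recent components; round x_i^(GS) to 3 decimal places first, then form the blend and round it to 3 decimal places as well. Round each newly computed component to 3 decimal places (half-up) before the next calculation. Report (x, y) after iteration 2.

(1.574, 2.860)

Iteration 1:
  x: GS value = (-11 - (-1)·0.000) / (4) = -2.750;  x ← (1−ω)·0.000 + ω·-2.750 = -3.850
  y: GS value = (12 - (1)·-3.850) / (2) = 7.925;  y ← (1−ω)·0.000 + ω·7.925 = 11.095
Iteration 2:
  x: GS value = (-11 - (-1)·11.095) / (4) = 0.024;  x ← (1−ω)·-3.850 + ω·0.024 = 1.574
  y: GS value = (12 - (1)·1.574) / (2) = 5.213;  y ← (1−ω)·11.095 + ω·5.213 = 2.860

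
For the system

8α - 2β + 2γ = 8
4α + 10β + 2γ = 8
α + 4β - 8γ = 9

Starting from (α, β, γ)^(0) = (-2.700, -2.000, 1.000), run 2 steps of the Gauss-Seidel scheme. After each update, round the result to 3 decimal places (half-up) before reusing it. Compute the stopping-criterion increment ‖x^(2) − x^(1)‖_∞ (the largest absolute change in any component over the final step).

Iteration 1:
  α = (8 - (-2)·-2.000 - (2)·1.000) / (8) = 0.250
  β = (8 - (4)·0.250 - (2)·1.000) / (10) = 0.500
  γ = (9 - (1)·0.250 - (4)·0.500) / (-8) = -0.844
Iteration 2:
  α = (8 - (-2)·0.500 - (2)·-0.844) / (8) = 1.336
  β = (8 - (4)·1.336 - (2)·-0.844) / (10) = 0.434
  γ = (9 - (1)·1.336 - (4)·0.434) / (-8) = -0.741
Change: (1.086, -0.066, 0.103) → max |·| = 1.086

1.086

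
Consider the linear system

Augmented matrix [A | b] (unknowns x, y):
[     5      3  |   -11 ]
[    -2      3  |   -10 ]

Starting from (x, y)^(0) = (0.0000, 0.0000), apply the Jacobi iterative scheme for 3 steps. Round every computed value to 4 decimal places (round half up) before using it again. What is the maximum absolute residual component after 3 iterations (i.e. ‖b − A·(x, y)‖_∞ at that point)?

Iteration 1:
  x = (-11 - (3)·0.0000) / (5) = -2.2000
  y = (-10 - (-2)·0.0000) / (3) = -3.3333
Iteration 2:
  x = (-11 - (3)·-3.3333) / (5) = -0.2000
  y = (-10 - (-2)·-2.2000) / (3) = -4.8000
Iteration 3:
  x = (-11 - (3)·-4.8000) / (5) = 0.6800
  y = (-10 - (-2)·-0.2000) / (3) = -3.4667
Residual b − A·x = (-3.9999, 1.7601); ∞-norm = 3.9999

3.9999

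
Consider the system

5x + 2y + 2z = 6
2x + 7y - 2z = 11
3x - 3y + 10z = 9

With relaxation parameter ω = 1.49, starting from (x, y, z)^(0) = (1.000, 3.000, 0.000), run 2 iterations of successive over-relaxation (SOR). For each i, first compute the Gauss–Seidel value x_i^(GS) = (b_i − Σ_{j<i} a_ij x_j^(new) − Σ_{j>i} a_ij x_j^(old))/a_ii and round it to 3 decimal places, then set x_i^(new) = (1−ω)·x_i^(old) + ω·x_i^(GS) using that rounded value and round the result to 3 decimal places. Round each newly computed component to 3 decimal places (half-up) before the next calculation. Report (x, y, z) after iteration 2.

Iteration 1:
  x: GS value = (6 - (2)·3.000 - (2)·0.000) / (5) = 0.000;  x ← (1−ω)·1.000 + ω·0.000 = -0.490
  y: GS value = (11 - (2)·-0.490 - (-2)·0.000) / (7) = 1.711;  y ← (1−ω)·3.000 + ω·1.711 = 1.079
  z: GS value = (9 - (3)·-0.490 - (-3)·1.079) / (10) = 1.371;  z ← (1−ω)·0.000 + ω·1.371 = 2.043
Iteration 2:
  x: GS value = (6 - (2)·1.079 - (2)·2.043) / (5) = -0.049;  x ← (1−ω)·-0.490 + ω·-0.049 = 0.167
  y: GS value = (11 - (2)·0.167 - (-2)·2.043) / (7) = 2.107;  y ← (1−ω)·1.079 + ω·2.107 = 2.611
  z: GS value = (9 - (3)·0.167 - (-3)·2.611) / (10) = 1.633;  z ← (1−ω)·2.043 + ω·1.633 = 1.432

(0.167, 2.611, 1.432)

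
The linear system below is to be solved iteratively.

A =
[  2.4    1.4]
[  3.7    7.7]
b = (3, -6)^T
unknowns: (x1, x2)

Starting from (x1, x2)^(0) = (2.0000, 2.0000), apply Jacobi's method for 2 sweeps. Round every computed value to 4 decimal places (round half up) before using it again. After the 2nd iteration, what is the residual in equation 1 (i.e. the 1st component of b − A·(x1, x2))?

Iteration 1:
  x1 = (3 - (1.4)·2.0000) / (2.4) = 0.0833
  x2 = (-6 - (3.7)·2.0000) / (7.7) = -1.7403
Iteration 2:
  x1 = (3 - (1.4)·-1.7403) / (2.4) = 2.2652
  x2 = (-6 - (3.7)·0.0833) / (7.7) = -0.8192
Residual b − A·x = (-1.2896, -8.0734)

-1.2896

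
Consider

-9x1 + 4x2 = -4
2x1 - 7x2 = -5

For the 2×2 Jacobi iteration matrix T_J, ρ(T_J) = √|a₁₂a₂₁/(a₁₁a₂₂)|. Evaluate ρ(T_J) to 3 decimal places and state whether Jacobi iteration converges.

a₁₂a₂₁/(a₁₁a₂₂) = (4)·(2) / ((-9)·(-7)) = 0.126984
ρ = √|0.126984| = √0.126984 = 0.356
ρ < 1, so Jacobi converges

0.356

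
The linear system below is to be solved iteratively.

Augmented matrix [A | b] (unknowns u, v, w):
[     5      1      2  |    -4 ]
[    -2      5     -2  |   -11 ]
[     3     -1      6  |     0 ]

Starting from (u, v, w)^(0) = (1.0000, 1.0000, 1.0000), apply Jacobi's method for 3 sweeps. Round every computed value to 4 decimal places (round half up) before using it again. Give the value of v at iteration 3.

-2.1680

Iteration 1:
  u = (-4 - (1)·1.0000 - (2)·1.0000) / (5) = -1.4000
  v = (-11 - (-2)·1.0000 - (-2)·1.0000) / (5) = -1.4000
  w = (0 - (3)·1.0000 - (-1)·1.0000) / (6) = -0.3333
Iteration 2:
  u = (-4 - (1)·-1.4000 - (2)·-0.3333) / (5) = -0.3867
  v = (-11 - (-2)·-1.4000 - (-2)·-0.3333) / (5) = -2.8933
  w = (0 - (3)·-1.4000 - (-1)·-1.4000) / (6) = 0.4667
Iteration 3:
  u = (-4 - (1)·-2.8933 - (2)·0.4667) / (5) = -0.4080
  v = (-11 - (-2)·-0.3867 - (-2)·0.4667) / (5) = -2.1680
  w = (0 - (3)·-0.3867 - (-1)·-2.8933) / (6) = -0.2889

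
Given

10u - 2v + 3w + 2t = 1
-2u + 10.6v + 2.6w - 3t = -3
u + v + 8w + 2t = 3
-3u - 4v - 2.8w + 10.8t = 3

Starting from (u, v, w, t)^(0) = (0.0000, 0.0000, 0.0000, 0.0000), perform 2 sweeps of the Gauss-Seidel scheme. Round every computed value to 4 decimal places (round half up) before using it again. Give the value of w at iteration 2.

0.3538

Iteration 1:
  u = (1 - (-2)·0.0000 - (3)·0.0000 - (2)·0.0000) / (10) = 0.1000
  v = (-3 - (-2)·0.1000 - (2.6)·0.0000 - (-3)·0.0000) / (10.6) = -0.2642
  w = (3 - (1)·0.1000 - (1)·-0.2642 - (2)·0.0000) / (8) = 0.3955
  t = (3 - (-3)·0.1000 - (-4)·-0.2642 - (-2.8)·0.3955) / (10.8) = 0.3102
Iteration 2:
  u = (1 - (-2)·-0.2642 - (3)·0.3955 - (2)·0.3102) / (10) = -0.1335
  v = (-3 - (-2)·-0.1335 - (2.6)·0.3955 - (-3)·0.3102) / (10.6) = -0.3174
  w = (3 - (1)·-0.1335 - (1)·-0.3174 - (2)·0.3102) / (8) = 0.3538
  t = (3 - (-3)·-0.1335 - (-4)·-0.3174 - (-2.8)·0.3538) / (10.8) = 0.2149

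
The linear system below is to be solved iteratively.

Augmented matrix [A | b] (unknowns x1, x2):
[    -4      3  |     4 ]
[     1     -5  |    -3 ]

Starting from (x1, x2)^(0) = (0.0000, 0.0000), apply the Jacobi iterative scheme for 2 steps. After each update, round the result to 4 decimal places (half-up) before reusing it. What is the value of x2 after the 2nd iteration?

Iteration 1:
  x1 = (4 - (3)·0.0000) / (-4) = -1.0000
  x2 = (-3 - (1)·0.0000) / (-5) = 0.6000
Iteration 2:
  x1 = (4 - (3)·0.6000) / (-4) = -0.5500
  x2 = (-3 - (1)·-1.0000) / (-5) = 0.4000

0.4000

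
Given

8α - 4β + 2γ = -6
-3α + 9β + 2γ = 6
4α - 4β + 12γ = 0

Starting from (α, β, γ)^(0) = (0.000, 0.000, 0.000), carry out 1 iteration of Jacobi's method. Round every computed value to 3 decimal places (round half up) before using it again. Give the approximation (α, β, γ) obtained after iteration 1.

(-0.750, 0.667, 0.000)

Iteration 1:
  α = (-6 - (-4)·0.000 - (2)·0.000) / (8) = -0.750
  β = (6 - (-3)·0.000 - (2)·0.000) / (9) = 0.667
  γ = (0 - (4)·0.000 - (-4)·0.000) / (12) = 0.000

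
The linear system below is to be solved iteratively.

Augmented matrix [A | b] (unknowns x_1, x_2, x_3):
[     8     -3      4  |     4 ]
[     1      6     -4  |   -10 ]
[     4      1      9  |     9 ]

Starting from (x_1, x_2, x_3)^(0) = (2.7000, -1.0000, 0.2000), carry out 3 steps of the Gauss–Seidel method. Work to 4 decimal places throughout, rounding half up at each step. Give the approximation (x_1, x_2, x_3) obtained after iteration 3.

Iteration 1:
  x_1 = (4 - (-3)·-1.0000 - (4)·0.2000) / (8) = 0.0250
  x_2 = (-10 - (1)·0.0250 - (-4)·0.2000) / (6) = -1.5375
  x_3 = (9 - (4)·0.0250 - (1)·-1.5375) / (9) = 1.1597
Iteration 2:
  x_1 = (4 - (-3)·-1.5375 - (4)·1.1597) / (8) = -0.6564
  x_2 = (-10 - (1)·-0.6564 - (-4)·1.1597) / (6) = -0.7841
  x_3 = (9 - (4)·-0.6564 - (1)·-0.7841) / (9) = 1.3789
Iteration 3:
  x_1 = (4 - (-3)·-0.7841 - (4)·1.3789) / (8) = -0.4835
  x_2 = (-10 - (1)·-0.4835 - (-4)·1.3789) / (6) = -0.6668
  x_3 = (9 - (4)·-0.4835 - (1)·-0.6668) / (9) = 1.2890

(-0.4835, -0.6668, 1.2890)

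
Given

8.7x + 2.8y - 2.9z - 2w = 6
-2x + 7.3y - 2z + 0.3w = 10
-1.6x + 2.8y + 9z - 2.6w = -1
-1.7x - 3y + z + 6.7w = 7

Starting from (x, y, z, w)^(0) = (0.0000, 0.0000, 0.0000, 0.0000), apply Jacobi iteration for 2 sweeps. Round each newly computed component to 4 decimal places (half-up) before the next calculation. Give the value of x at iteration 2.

Iteration 1:
  x = (6 - (2.8)·0.0000 - (-2.9)·0.0000 - (-2)·0.0000) / (8.7) = 0.6897
  y = (10 - (-2)·0.0000 - (-2)·0.0000 - (0.3)·0.0000) / (7.3) = 1.3699
  z = (-1 - (-1.6)·0.0000 - (2.8)·0.0000 - (-2.6)·0.0000) / (9) = -0.1111
  w = (7 - (-1.7)·0.0000 - (-3)·0.0000 - (1)·0.0000) / (6.7) = 1.0448
Iteration 2:
  x = (6 - (2.8)·1.3699 - (-2.9)·-0.1111 - (-2)·1.0448) / (8.7) = 0.4519
  y = (10 - (-2)·0.6897 - (-2)·-0.1111 - (0.3)·1.0448) / (7.3) = 1.4854
  z = (-1 - (-1.6)·0.6897 - (2.8)·1.3699 - (-2.6)·1.0448) / (9) = -0.1129
  w = (7 - (-1.7)·0.6897 - (-3)·1.3699 - (1)·-0.1111) / (6.7) = 1.8497

0.4519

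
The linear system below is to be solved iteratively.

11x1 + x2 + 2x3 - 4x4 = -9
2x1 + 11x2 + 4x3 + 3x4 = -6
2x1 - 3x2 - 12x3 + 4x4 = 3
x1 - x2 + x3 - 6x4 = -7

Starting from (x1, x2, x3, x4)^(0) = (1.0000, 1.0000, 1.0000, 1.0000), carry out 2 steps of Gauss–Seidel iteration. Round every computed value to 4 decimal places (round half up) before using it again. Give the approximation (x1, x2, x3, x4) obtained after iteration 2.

(-0.3062, -0.9145, 0.3469, 1.3259)

Iteration 1:
  x1 = (-9 - (1)·1.0000 - (2)·1.0000 - (-4)·1.0000) / (11) = -0.7273
  x2 = (-6 - (2)·-0.7273 - (4)·1.0000 - (3)·1.0000) / (11) = -1.0496
  x3 = (3 - (2)·-0.7273 - (-3)·-1.0496 - (4)·1.0000) / (-12) = 0.2245
  x4 = (-7 - (1)·-0.7273 - (-1)·-1.0496 - (1)·0.2245) / (-6) = 1.2578
Iteration 2:
  x1 = (-9 - (1)·-1.0496 - (2)·0.2245 - (-4)·1.2578) / (11) = -0.3062
  x2 = (-6 - (2)·-0.3062 - (4)·0.2245 - (3)·1.2578) / (11) = -0.9145
  x3 = (3 - (2)·-0.3062 - (-3)·-0.9145 - (4)·1.2578) / (-12) = 0.3469
  x4 = (-7 - (1)·-0.3062 - (-1)·-0.9145 - (1)·0.3469) / (-6) = 1.3259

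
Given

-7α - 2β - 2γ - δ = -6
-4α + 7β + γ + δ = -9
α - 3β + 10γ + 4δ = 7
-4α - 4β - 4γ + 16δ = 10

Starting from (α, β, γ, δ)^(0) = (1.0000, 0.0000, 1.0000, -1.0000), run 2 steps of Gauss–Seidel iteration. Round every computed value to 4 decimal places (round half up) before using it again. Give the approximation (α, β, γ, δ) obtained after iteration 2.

(0.7784, -1.0610, -0.0063, 0.5528)

Iteration 1:
  α = (-6 - (-2)·0.0000 - (-2)·1.0000 - (-1)·-1.0000) / (-7) = 0.7143
  β = (-9 - (-4)·0.7143 - (1)·1.0000 - (1)·-1.0000) / (7) = -0.8775
  γ = (7 - (1)·0.7143 - (-3)·-0.8775 - (4)·-1.0000) / (10) = 0.7653
  δ = (10 - (-4)·0.7143 - (-4)·-0.8775 - (-4)·0.7653) / (16) = 0.7755
Iteration 2:
  α = (-6 - (-2)·-0.8775 - (-2)·0.7653 - (-1)·0.7755) / (-7) = 0.7784
  β = (-9 - (-4)·0.7784 - (1)·0.7653 - (1)·0.7755) / (7) = -1.0610
  γ = (7 - (1)·0.7784 - (-3)·-1.0610 - (4)·0.7755) / (10) = -0.0063
  δ = (10 - (-4)·0.7784 - (-4)·-1.0610 - (-4)·-0.0063) / (16) = 0.5528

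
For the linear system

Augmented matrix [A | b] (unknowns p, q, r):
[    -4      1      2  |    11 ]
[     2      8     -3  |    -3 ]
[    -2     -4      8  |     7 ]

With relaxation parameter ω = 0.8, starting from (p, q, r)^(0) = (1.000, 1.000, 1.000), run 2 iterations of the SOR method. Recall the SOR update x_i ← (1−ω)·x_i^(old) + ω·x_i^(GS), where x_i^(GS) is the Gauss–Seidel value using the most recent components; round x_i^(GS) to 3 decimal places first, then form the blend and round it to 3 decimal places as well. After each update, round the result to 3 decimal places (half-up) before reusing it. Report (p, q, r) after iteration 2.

(-2.059, 0.451, 0.631)

Iteration 1:
  p: GS value = (11 - (1)·1.000 - (2)·1.000) / (-4) = -2.000;  p ← (1−ω)·1.000 + ω·-2.000 = -1.400
  q: GS value = (-3 - (2)·-1.400 - (-3)·1.000) / (8) = 0.350;  q ← (1−ω)·1.000 + ω·0.350 = 0.480
  r: GS value = (7 - (-2)·-1.400 - (-4)·0.480) / (8) = 0.765;  r ← (1−ω)·1.000 + ω·0.765 = 0.812
Iteration 2:
  p: GS value = (11 - (1)·0.480 - (2)·0.812) / (-4) = -2.224;  p ← (1−ω)·-1.400 + ω·-2.224 = -2.059
  q: GS value = (-3 - (2)·-2.059 - (-3)·0.812) / (8) = 0.444;  q ← (1−ω)·0.480 + ω·0.444 = 0.451
  r: GS value = (7 - (-2)·-2.059 - (-4)·0.451) / (8) = 0.586;  r ← (1−ω)·0.812 + ω·0.586 = 0.631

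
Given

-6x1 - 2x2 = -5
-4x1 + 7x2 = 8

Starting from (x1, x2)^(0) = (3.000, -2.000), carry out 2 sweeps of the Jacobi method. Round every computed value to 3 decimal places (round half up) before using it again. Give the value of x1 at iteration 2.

Iteration 1:
  x1 = (-5 - (-2)·-2.000) / (-6) = 1.500
  x2 = (8 - (-4)·3.000) / (7) = 2.857
Iteration 2:
  x1 = (-5 - (-2)·2.857) / (-6) = -0.119
  x2 = (8 - (-4)·1.500) / (7) = 2.000

-0.119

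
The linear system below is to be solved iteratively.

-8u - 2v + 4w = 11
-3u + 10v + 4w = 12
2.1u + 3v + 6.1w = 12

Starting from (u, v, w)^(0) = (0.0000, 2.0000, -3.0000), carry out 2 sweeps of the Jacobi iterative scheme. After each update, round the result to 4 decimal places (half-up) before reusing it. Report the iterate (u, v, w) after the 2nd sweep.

Iteration 1:
  u = (11 - (-2)·2.0000 - (4)·-3.0000) / (-8) = -3.3750
  v = (12 - (-3)·0.0000 - (4)·-3.0000) / (10) = 2.4000
  w = (12 - (2.1)·0.0000 - (3)·2.0000) / (6.1) = 0.9836
Iteration 2:
  u = (11 - (-2)·2.4000 - (4)·0.9836) / (-8) = -1.4832
  v = (12 - (-3)·-3.3750 - (4)·0.9836) / (10) = -0.2059
  w = (12 - (2.1)·-3.3750 - (3)·2.4000) / (6.1) = 1.9488

(-1.4832, -0.2059, 1.9488)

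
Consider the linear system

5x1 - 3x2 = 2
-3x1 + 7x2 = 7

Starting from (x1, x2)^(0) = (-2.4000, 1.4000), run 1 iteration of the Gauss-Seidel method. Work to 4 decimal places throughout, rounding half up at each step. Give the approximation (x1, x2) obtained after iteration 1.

Iteration 1:
  x1 = (2 - (-3)·1.4000) / (5) = 1.2400
  x2 = (7 - (-3)·1.2400) / (7) = 1.5314

(1.2400, 1.5314)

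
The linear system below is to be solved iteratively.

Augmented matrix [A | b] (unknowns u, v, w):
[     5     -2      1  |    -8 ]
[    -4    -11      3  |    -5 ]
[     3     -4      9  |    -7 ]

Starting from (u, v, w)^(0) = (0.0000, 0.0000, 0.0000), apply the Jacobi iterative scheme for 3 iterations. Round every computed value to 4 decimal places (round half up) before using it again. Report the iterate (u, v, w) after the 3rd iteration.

Iteration 1:
  u = (-8 - (-2)·0.0000 - (1)·0.0000) / (5) = -1.6000
  v = (-5 - (-4)·0.0000 - (3)·0.0000) / (-11) = 0.4545
  w = (-7 - (3)·0.0000 - (-4)·0.0000) / (9) = -0.7778
Iteration 2:
  u = (-8 - (-2)·0.4545 - (1)·-0.7778) / (5) = -1.2626
  v = (-5 - (-4)·-1.6000 - (3)·-0.7778) / (-11) = 0.8242
  w = (-7 - (3)·-1.6000 - (-4)·0.4545) / (9) = -0.0424
Iteration 3:
  u = (-8 - (-2)·0.8242 - (1)·-0.0424) / (5) = -1.2618
  v = (-5 - (-4)·-1.2626 - (3)·-0.0424) / (-11) = 0.9021
  w = (-7 - (3)·-1.2626 - (-4)·0.8242) / (9) = 0.0094

(-1.2618, 0.9021, 0.0094)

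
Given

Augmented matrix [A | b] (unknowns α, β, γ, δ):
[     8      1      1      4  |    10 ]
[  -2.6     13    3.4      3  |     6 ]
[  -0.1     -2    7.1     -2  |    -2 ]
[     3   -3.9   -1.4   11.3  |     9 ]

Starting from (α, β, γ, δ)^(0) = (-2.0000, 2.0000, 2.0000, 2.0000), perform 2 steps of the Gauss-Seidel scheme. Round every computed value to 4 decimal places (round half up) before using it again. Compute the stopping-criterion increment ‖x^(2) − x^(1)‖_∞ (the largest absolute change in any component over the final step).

Iteration 1:
  α = (10 - (1)·2.0000 - (1)·2.0000 - (4)·2.0000) / (8) = -0.2500
  β = (6 - (-2.6)·-0.2500 - (3.4)·2.0000 - (3)·2.0000) / (13) = -0.5731
  γ = (-2 - (-0.1)·-0.2500 - (-2)·-0.5731 - (-2)·2.0000) / (7.1) = 0.1167
  δ = (9 - (3)·-0.2500 - (-3.9)·-0.5731 - (-1.4)·0.1167) / (11.3) = 0.6795
Iteration 2:
  α = (10 - (1)·-0.5731 - (1)·0.1167 - (4)·0.6795) / (8) = 0.9673
  β = (6 - (-2.6)·0.9673 - (3.4)·0.1167 - (3)·0.6795) / (13) = 0.4677
  γ = (-2 - (-0.1)·0.9673 - (-2)·0.4677 - (-2)·0.6795) / (7.1) = 0.0551
  δ = (9 - (3)·0.9673 - (-3.9)·0.4677 - (-1.4)·0.0551) / (11.3) = 0.7079
Change: (1.2173, 1.0408, -0.0616, 0.0284) → max |·| = 1.2173

1.2173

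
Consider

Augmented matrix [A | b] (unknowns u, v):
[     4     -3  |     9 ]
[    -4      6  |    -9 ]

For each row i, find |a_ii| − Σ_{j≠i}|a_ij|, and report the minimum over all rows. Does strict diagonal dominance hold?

1

row 1: |4| − (3) = 1
row 2: |6| − (4) = 2
minimum over rows = 1 → strictly diagonally dominant (convergence guaranteed)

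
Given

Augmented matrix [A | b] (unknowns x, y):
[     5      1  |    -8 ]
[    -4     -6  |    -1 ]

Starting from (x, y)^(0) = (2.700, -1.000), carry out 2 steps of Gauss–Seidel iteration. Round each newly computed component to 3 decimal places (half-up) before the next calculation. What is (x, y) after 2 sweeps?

(-1.820, 1.380)

Iteration 1:
  x = (-8 - (1)·-1.000) / (5) = -1.400
  y = (-1 - (-4)·-1.400) / (-6) = 1.100
Iteration 2:
  x = (-8 - (1)·1.100) / (5) = -1.820
  y = (-1 - (-4)·-1.820) / (-6) = 1.380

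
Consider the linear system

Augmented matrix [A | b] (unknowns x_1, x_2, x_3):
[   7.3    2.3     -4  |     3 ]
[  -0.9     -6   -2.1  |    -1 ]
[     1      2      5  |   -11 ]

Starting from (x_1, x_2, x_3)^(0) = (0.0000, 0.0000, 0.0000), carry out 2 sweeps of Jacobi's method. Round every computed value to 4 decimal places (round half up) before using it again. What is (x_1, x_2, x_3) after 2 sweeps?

Iteration 1:
  x_1 = (3 - (2.3)·0.0000 - (-4)·0.0000) / (7.3) = 0.4110
  x_2 = (-1 - (-0.9)·0.0000 - (-2.1)·0.0000) / (-6) = 0.1667
  x_3 = (-11 - (1)·0.0000 - (2)·0.0000) / (5) = -2.2000
Iteration 2:
  x_1 = (3 - (2.3)·0.1667 - (-4)·-2.2000) / (7.3) = -0.8470
  x_2 = (-1 - (-0.9)·0.4110 - (-2.1)·-2.2000) / (-6) = 0.8750
  x_3 = (-11 - (1)·0.4110 - (2)·0.1667) / (5) = -2.3489

(-0.8470, 0.8750, -2.3489)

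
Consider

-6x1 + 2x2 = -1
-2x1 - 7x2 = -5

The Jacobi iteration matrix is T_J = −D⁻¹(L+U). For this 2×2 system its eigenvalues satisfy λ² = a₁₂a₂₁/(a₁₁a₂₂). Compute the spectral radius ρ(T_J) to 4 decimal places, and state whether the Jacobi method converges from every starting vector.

0.3086

a₁₂a₂₁/(a₁₁a₂₂) = (2)·(-2) / ((-6)·(-7)) = -0.095238
ρ = √|-0.095238| = √0.095238 = 0.3086
ρ < 1, so Jacobi converges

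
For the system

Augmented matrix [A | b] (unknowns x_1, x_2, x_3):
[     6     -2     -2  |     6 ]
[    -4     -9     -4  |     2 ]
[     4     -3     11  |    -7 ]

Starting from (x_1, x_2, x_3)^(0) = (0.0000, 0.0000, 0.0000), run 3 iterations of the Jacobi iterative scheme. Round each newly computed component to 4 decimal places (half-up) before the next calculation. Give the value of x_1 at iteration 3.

Iteration 1:
  x_1 = (6 - (-2)·0.0000 - (-2)·0.0000) / (6) = 1.0000
  x_2 = (2 - (-4)·0.0000 - (-4)·0.0000) / (-9) = -0.2222
  x_3 = (-7 - (4)·0.0000 - (-3)·0.0000) / (11) = -0.6364
Iteration 2:
  x_1 = (6 - (-2)·-0.2222 - (-2)·-0.6364) / (6) = 0.7138
  x_2 = (2 - (-4)·1.0000 - (-4)·-0.6364) / (-9) = -0.3838
  x_3 = (-7 - (4)·1.0000 - (-3)·-0.2222) / (11) = -1.0606
Iteration 3:
  x_1 = (6 - (-2)·-0.3838 - (-2)·-1.0606) / (6) = 0.5185
  x_2 = (2 - (-4)·0.7138 - (-4)·-1.0606) / (-9) = -0.0681
  x_3 = (-7 - (4)·0.7138 - (-3)·-0.3838) / (11) = -1.0006

0.5185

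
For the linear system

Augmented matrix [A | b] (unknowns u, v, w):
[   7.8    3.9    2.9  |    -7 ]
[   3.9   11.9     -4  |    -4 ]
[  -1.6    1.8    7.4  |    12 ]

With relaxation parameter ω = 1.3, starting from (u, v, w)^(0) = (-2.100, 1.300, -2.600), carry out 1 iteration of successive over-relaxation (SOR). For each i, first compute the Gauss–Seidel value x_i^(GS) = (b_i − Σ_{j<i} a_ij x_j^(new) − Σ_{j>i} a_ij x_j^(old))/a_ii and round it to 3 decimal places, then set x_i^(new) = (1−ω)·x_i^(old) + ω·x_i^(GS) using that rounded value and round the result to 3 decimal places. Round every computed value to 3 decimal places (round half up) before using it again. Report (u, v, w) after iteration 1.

(-0.125, -1.910, 3.457)

Iteration 1:
  u: GS value = (-7 - (3.9)·1.300 - (2.9)·-2.600) / (7.8) = -0.581;  u ← (1−ω)·-2.100 + ω·-0.581 = -0.125
  v: GS value = (-4 - (3.9)·-0.125 - (-4)·-2.600) / (11.9) = -1.169;  v ← (1−ω)·1.300 + ω·-1.169 = -1.910
  w: GS value = (12 - (-1.6)·-0.125 - (1.8)·-1.910) / (7.4) = 2.059;  w ← (1−ω)·-2.600 + ω·2.059 = 3.457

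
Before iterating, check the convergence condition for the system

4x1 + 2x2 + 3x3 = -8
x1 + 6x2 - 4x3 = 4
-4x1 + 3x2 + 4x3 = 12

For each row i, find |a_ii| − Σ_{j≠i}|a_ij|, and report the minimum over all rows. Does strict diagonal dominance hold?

row 1: |4| − (2+3) = -1
row 2: |6| − (1+4) = 1
row 3: |4| − (4+3) = -3
minimum over rows = -3 → not strictly diagonally dominant

-3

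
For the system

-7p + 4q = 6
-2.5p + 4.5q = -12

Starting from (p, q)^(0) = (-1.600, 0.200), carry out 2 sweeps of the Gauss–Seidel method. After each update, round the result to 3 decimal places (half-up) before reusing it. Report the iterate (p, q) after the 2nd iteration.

Iteration 1:
  p = (6 - (4)·0.200) / (-7) = -0.743
  q = (-12 - (-2.5)·-0.743) / (4.5) = -3.079
Iteration 2:
  p = (6 - (4)·-3.079) / (-7) = -2.617
  q = (-12 - (-2.5)·-2.617) / (4.5) = -4.121

(-2.617, -4.121)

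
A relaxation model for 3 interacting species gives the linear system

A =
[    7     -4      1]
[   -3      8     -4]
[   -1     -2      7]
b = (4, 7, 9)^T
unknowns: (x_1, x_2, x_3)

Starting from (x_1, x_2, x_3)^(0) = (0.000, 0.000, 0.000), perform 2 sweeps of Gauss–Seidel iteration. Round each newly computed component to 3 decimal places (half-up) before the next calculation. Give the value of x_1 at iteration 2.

0.954

Iteration 1:
  x_1 = (4 - (-4)·0.000 - (1)·0.000) / (7) = 0.571
  x_2 = (7 - (-3)·0.571 - (-4)·0.000) / (8) = 1.089
  x_3 = (9 - (-1)·0.571 - (-2)·1.089) / (7) = 1.678
Iteration 2:
  x_1 = (4 - (-4)·1.089 - (1)·1.678) / (7) = 0.954
  x_2 = (7 - (-3)·0.954 - (-4)·1.678) / (8) = 2.072
  x_3 = (9 - (-1)·0.954 - (-2)·2.072) / (7) = 2.014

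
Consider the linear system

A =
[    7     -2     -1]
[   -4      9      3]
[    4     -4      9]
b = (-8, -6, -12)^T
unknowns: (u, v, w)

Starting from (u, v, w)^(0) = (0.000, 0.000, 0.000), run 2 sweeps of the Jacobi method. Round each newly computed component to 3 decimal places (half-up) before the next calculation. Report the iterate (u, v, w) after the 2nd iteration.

Iteration 1:
  u = (-8 - (-2)·0.000 - (-1)·0.000) / (7) = -1.143
  v = (-6 - (-4)·0.000 - (3)·0.000) / (9) = -0.667
  w = (-12 - (4)·0.000 - (-4)·0.000) / (9) = -1.333
Iteration 2:
  u = (-8 - (-2)·-0.667 - (-1)·-1.333) / (7) = -1.524
  v = (-6 - (-4)·-1.143 - (3)·-1.333) / (9) = -0.730
  w = (-12 - (4)·-1.143 - (-4)·-0.667) / (9) = -1.122

(-1.524, -0.730, -1.122)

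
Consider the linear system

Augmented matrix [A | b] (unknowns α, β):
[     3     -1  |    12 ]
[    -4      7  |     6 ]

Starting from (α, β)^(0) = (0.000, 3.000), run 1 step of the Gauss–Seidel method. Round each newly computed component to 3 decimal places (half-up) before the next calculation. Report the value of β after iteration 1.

3.714

Iteration 1:
  α = (12 - (-1)·3.000) / (3) = 5.000
  β = (6 - (-4)·5.000) / (7) = 3.714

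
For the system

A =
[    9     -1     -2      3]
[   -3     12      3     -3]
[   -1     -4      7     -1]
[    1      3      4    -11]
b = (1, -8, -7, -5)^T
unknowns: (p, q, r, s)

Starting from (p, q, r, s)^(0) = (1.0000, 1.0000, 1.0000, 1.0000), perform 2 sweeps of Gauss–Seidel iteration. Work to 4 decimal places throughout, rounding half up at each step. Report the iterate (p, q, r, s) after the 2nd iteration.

Iteration 1:
  p = (1 - (-1)·1.0000 - (-2)·1.0000 - (3)·1.0000) / (9) = 0.1111
  q = (-8 - (-3)·0.1111 - (3)·1.0000 - (-3)·1.0000) / (12) = -0.6389
  r = (-7 - (-1)·0.1111 - (-4)·-0.6389 - (-1)·1.0000) / (7) = -1.2064
  s = (-5 - (1)·0.1111 - (3)·-0.6389 - (4)·-1.2064) / (-11) = -0.1483
Iteration 2:
  p = (1 - (-1)·-0.6389 - (-2)·-1.2064 - (3)·-0.1483) / (9) = -0.1785
  q = (-8 - (-3)·-0.1785 - (3)·-1.2064 - (-3)·-0.1483) / (12) = -0.4468
  r = (-7 - (-1)·-0.1785 - (-4)·-0.4468 - (-1)·-0.1483) / (7) = -1.3020
  s = (-5 - (1)·-0.1785 - (3)·-0.4468 - (4)·-1.3020) / (-11) = -0.1570

(-0.1785, -0.4468, -1.3020, -0.1570)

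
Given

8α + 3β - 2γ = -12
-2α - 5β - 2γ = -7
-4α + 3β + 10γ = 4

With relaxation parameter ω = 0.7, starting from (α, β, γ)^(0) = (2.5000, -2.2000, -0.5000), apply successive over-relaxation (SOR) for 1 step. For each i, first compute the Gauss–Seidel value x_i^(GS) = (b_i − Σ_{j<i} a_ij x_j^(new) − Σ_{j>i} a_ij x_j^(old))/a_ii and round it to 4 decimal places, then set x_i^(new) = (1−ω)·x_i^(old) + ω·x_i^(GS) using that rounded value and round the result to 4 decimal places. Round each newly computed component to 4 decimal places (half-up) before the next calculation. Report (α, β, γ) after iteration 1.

Iteration 1:
  α: GS value = (-12 - (3)·-2.2000 - (-2)·-0.5000) / (8) = -0.8000;  α ← (1−ω)·2.5000 + ω·-0.8000 = 0.1900
  β: GS value = (-7 - (-2)·0.1900 - (-2)·-0.5000) / (-5) = 1.5240;  β ← (1−ω)·-2.2000 + ω·1.5240 = 0.4068
  γ: GS value = (4 - (-4)·0.1900 - (3)·0.4068) / (10) = 0.3540;  γ ← (1−ω)·-0.5000 + ω·0.3540 = 0.0978

(0.1900, 0.4068, 0.0978)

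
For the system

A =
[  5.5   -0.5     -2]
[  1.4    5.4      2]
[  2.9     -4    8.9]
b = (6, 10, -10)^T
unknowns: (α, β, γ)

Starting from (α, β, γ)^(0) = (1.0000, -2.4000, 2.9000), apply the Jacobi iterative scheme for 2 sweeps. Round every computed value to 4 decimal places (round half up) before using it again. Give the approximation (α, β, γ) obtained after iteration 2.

Iteration 1:
  α = (6 - (-0.5)·-2.4000 - (-2)·2.9000) / (5.5) = 1.9273
  β = (10 - (1.4)·1.0000 - (2)·2.9000) / (5.4) = 0.5185
  γ = (-10 - (2.9)·1.0000 - (-4)·-2.4000) / (8.9) = -2.5281
Iteration 2:
  α = (6 - (-0.5)·0.5185 - (-2)·-2.5281) / (5.5) = 0.2187
  β = (10 - (1.4)·1.9273 - (2)·-2.5281) / (5.4) = 2.2885
  γ = (-10 - (2.9)·1.9273 - (-4)·0.5185) / (8.9) = -1.5186

(0.2187, 2.2885, -1.5186)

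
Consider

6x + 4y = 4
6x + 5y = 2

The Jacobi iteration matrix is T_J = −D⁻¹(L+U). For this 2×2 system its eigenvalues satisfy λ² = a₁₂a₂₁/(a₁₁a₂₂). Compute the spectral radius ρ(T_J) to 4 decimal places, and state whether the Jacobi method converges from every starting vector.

a₁₂a₂₁/(a₁₁a₂₂) = (4)·(6) / ((6)·(5)) = 0.800000
ρ = √|0.800000| = √0.800000 = 0.8944
ρ < 1, so Jacobi converges

0.8944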